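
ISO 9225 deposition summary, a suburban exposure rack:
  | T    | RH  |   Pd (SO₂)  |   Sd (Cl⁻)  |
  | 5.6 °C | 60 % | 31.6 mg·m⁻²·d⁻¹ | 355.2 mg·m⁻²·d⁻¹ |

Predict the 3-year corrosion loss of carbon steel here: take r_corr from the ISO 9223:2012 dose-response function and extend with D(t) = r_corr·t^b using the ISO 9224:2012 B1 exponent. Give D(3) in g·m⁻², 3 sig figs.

carbon steel: f(T) = +0.150·(T−10) [T≤10 °C] = -0.6600
  Pd branch = 1.77·Pd^0.52·e^(0.02·RH+f) = 18.29 μm/a
  Sd branch = 0.102·Sd^0.62·e^(0.033·RH+0.04·T) = 35.24 μm/a
  sum: 18.29 + 35.24 → r_corr = 53.54 μm/a
ISO 9224: D(t) = r_corr · t^b with b = 0.523 (carbon steel, B1)
  D(3) = 53.54 × 3^0.523 = 53.54 × 1.776 = 95.1 μm
  Mass loss = 95.1 μm × 7.85 g/cm³ = 746.6 g·m⁻²

D(3) = 747 g·m⁻²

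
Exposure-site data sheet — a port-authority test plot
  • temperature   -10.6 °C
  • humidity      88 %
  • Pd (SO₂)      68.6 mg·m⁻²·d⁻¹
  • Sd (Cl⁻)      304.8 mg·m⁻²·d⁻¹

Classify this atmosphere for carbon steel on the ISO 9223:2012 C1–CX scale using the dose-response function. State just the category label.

C3

carbon steel: f(T) = +0.150·(T−10) [T≤10 °C] = -3.0900
  Pd branch = 1.77·Pd^0.52·e^(0.02·RH+f) = 4.219 μm/a
  Cl⁻ term: 0.102·304.8^0.62·exp(0.033·88+0.04·-10.6) = 42.24
  sum: 4.219 + 42.24 → r_corr = 46.46 μm/a
46.5 μm/a falls in (25, 50] for carbon steel → category C3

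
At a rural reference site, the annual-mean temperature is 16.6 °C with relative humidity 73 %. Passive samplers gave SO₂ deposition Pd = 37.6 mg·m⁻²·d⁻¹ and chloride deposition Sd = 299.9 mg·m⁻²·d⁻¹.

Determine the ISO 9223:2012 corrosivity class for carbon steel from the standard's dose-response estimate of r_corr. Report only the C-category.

C5

carbon steel: T>10 °C ⇒ hinge -0.054·(16.6−10) = -0.3564
  sulphur-dioxide contribution → 35.19 μm/a
  chloride contribution → 75.67 μm/a
  ⇒ r_corr(carbon steel) = 110.9 μm/a
ISO 9223 Table 2 (carbon steel): 80 < 111 ≤ 200 μm/a ⇒ C5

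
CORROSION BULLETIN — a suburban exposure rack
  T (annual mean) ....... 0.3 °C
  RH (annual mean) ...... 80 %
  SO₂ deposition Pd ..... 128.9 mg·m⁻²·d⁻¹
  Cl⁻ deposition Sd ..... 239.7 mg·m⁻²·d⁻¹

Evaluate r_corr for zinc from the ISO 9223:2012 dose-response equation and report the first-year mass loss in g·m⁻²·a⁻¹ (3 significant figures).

zinc: f(T) = +0.038·(T−10) [T≤10 °C] = -0.3686
  SO₂ term: 0.0129·128.9^0.44·exp(0.046·80-0.3686) = 3.001
  Sd branch = 0.0175·Sd^0.57·e^(0.008·RH+0.085·T) = 0.7735 μm/a
  r_corr = 3.001 + 0.7735 = 3.774 μm/a
Convert to mass loss: 3.774 μm/a × 7.14 g/cm³ = 26.95 g·m⁻²·a⁻¹

r_corr = 26.9 g·m⁻²·a⁻¹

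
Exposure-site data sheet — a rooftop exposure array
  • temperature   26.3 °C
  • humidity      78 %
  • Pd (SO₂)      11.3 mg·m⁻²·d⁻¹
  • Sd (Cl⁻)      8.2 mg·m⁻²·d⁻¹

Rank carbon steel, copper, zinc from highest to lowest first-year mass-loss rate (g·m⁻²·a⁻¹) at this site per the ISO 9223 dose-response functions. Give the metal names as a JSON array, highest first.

carbon steel: f(T) = -0.054·(T−10) [T>10 °C] = -0.8802
  SO₂ term: 1.77·11.3^0.52·exp(0.02·78-0.8802) = 12.33
  Sd branch = 0.102·Sd^0.62·e^(0.033·RH+0.04·T) = 14.12 μm/a
  r_corr = 12.33 + 14.12 = 26.45 μm/a
  mass loss = 26.45 μm/a × 7.85 g/cm³ = 207.6 g·m⁻²·a⁻¹
copper: T>10 °C ⇒ hinge -0.080·(26.3−10) = -1.3040
  SO₂ term: 0.0053·11.3^0.26·exp(0.059·78-1.3040) = 0.2694
  Cl⁻ term: 0.01025·8.2^0.27·exp(0.036·78+0.049·26.3) = 1.088
  r_corr = 0.2694 + 1.088 = 1.357 μm/a
  mass loss = 1.357 μm/a × 8.96 g/cm³ = 12.16 g·m⁻²·a⁻¹
zinc: temperature factor f = -0.071·(16.3) = -1.1573
  Pd branch = 0.0129·Pd^0.44·e^(0.046·RH+f) = 0.4262 μm/a
  Sd branch = 0.0175·Sd^0.57·e^(0.008·RH+0.085·T) = 1.013 μm/a
  r_corr = 0.4262 + 1.013 = 1.44 μm/a
  mass loss = 1.44 μm/a × 7.14 g/cm³ = 10.28 g·m⁻²·a⁻¹
Ordering by g·m⁻²·a⁻¹: carbon steel (208) > copper (12.2) > zinc (10.3)

["carbon steel", "copper", "zinc"]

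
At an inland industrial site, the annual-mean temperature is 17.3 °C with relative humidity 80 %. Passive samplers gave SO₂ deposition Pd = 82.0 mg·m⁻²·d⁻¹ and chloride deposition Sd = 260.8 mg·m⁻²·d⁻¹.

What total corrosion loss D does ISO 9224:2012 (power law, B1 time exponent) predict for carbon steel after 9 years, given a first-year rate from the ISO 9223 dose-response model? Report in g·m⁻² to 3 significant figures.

D(9) = 3.67e+03 g·m⁻²

carbon steel: T>10 °C ⇒ hinge -0.054·(17.3−10) = -0.3942
  sulphur-dioxide contribution → 58.46 μm/a
  chloride contribution → 89.9 μm/a
  ⇒ r_corr(carbon steel) = 148.4 μm/a
ISO 9224: D(t) = r_corr · t^b with b = 0.523 (carbon steel, B1)
  D(9) = 148.4 × 9^0.523 = 148.4 × 3.156 = 468.2 μm
  Mass loss = 468.2 μm × 7.85 g/cm³ = 3675 g·m⁻²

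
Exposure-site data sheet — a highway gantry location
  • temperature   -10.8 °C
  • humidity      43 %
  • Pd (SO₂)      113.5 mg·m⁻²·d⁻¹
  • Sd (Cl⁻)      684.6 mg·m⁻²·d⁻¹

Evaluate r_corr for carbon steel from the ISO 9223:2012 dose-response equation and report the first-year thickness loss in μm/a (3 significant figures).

carbon steel: temperature factor f = +0.150·(-20.8) = -3.1200
  Pd branch = 1.77·Pd^0.52·e^(0.02·RH+f) = 2.163 μm/a
  Cl⁻ term: 0.102·684.6^0.62·exp(0.033·43+0.04·-10.8) = 15.68
  sum: 2.163 + 15.68 → r_corr = 17.84 μm/a

r_corr = 17.8 μm/a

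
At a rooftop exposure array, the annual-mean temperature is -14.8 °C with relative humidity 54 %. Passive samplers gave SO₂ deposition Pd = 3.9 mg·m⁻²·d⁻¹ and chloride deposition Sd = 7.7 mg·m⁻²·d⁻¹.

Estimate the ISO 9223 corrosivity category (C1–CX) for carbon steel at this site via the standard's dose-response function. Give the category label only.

carbon steel: f(T) = +0.150·(T−10) [T≤10 °C] = -3.7200
  SO₂ term: 1.77·3.9^0.52·exp(0.02·54-3.7200) = 0.2563
  Sd branch = 0.102·Sd^0.62·e^(0.033·RH+0.04·T) = 1.189 μm/a
  r_corr = 0.2563 + 1.189 = 1.445 μm/a
1.44 μm/a falls in (1.3, 25] for carbon steel → category C2

C2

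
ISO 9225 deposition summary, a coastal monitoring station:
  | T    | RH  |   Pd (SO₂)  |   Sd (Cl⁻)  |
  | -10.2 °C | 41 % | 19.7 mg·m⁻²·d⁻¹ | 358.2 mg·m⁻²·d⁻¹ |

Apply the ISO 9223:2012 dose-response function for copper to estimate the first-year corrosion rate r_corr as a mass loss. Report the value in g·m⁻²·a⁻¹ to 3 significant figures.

r_corr = 1.28 g·m⁻²·a⁻¹

copper: T≤10 °C ⇒ hinge +0.126·(-10.2−10) = -2.5452
  Pd branch = 0.0053·Pd^0.26·e^(0.059·RH+f) = 0.01014 μm/a
  Cl⁻ term: 0.01025·358.2^0.27·exp(0.036·41+0.049·-10.2) = 0.1331
  r_corr = 0.01014 + 0.1331 = 0.1433 μm/a
Convert to mass loss: 0.1433 μm/a × 8.96 g/cm³ = 1.284 g·m⁻²·a⁻¹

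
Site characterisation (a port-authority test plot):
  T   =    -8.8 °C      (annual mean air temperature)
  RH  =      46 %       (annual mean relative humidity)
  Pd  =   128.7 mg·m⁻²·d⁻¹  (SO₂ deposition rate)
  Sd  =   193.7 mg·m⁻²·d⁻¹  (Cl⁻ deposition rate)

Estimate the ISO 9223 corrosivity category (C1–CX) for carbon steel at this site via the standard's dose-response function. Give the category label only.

carbon steel: f(T) = +0.150·(T−10) [T≤10 °C] = -2.8200
  SO₂ term: 1.77·128.7^0.52·exp(0.02·46-2.8200) = 3.31
  Cl⁻ term: 0.102·193.7^0.62·exp(0.033·46+0.04·-8.8) = 8.571
  sum: 3.31 + 8.571 → r_corr = 11.88 μm/a
Category bounds: 1.3…25 μm/a bracket r_corr ⇒ C2

C2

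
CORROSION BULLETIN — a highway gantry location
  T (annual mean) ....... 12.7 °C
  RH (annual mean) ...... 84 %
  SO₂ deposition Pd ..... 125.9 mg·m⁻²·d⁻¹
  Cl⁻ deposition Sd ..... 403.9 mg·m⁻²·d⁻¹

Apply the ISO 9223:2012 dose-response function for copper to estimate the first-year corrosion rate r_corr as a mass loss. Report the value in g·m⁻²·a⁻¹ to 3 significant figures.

copper: T>10 °C ⇒ hinge -0.080·(12.7−10) = -0.2160
  Pd branch = 0.0053·Pd^0.26·e^(0.059·RH+f) = 2.132 μm/a
  Cl⁻ term: 0.01025·403.9^0.27·exp(0.036·84+0.049·12.7) = 1.986
  sum: 2.132 + 1.986 → r_corr = 4.118 μm/a
Convert to mass loss: 4.118 μm/a × 8.96 g/cm³ = 36.9 g·m⁻²·a⁻¹

r_corr = 36.9 g·m⁻²·a⁻¹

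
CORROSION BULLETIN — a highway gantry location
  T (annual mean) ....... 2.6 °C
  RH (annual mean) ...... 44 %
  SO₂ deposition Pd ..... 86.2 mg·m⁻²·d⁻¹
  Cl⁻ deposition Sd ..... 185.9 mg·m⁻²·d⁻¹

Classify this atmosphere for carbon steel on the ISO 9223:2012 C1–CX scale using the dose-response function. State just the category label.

C3

carbon steel: temperature factor f = +0.150·(-7.4) = -1.1100
  sulphur-dioxide contribution → 14.27 μm/a
  chloride contribution → 12.34 μm/a
  total first-year rate 26.61 μm/a
Category bounds: 25…50 μm/a bracket r_corr ⇒ C3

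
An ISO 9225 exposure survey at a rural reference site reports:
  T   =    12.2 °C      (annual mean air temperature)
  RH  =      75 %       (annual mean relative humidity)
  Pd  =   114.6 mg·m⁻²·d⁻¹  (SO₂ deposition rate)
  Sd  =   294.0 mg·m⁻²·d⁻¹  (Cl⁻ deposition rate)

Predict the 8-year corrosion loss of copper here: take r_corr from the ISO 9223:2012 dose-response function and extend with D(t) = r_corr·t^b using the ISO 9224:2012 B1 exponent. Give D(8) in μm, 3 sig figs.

D(8) = 10.2 μm

copper: f(T) = -0.080·(T−10) [T>10 °C] = -0.1760
  SO₂ term: 0.0053·114.6^0.26·exp(0.059·75-0.1760) = 1.273
  Sd branch = 0.01025·Sd^0.27·e^(0.036·RH+0.049·T) = 1.286 μm/a
  r_corr = 1.273 + 1.286 = 2.56 μm/a
ISO 9224: D(t) = r_corr · t^b with b = 0.667 (copper, B1)
  D(8) = 2.56 × 8^0.667 = 2.56 × 4.003 = 10.25 μm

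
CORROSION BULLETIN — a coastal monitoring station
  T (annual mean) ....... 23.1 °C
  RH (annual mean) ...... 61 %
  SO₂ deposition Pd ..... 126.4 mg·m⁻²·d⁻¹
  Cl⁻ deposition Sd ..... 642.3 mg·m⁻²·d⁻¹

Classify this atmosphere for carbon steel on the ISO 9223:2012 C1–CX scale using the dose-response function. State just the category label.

C5

carbon steel: T>10 °C ⇒ hinge -0.054·(23.1−10) = -0.7074
  Pd branch = 1.77·Pd^0.52·e^(0.02·RH+f) = 36.6 μm/a
  Cl⁻ term: 0.102·642.3^0.62·exp(0.033·61+0.04·23.1) = 105.9
  sum: 36.6 + 105.9 → r_corr = 142.5 μm/a
Category bounds: 80…200 μm/a bracket r_corr ⇒ C5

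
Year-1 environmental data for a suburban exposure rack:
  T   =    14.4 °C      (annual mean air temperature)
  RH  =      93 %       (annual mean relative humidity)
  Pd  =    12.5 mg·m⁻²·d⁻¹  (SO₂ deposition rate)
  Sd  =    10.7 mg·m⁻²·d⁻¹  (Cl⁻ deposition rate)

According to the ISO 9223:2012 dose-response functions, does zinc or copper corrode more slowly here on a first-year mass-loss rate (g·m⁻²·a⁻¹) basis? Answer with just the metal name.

zinc: temperature factor f = -0.071·(4.4) = -0.3124
  sulphur-dioxide contribution → 2.068 μm/a
  chloride contribution → 0.4836 μm/a
  total first-year rate 2.551 μm/a
  mass loss = 2.551 μm/a × 7.14 g/cm³ = 18.22 g·m⁻²·a⁻¹
copper: f(T) = -0.080·(T−10) [T>10 °C] = -0.3520
  sulphur-dioxide contribution → 1.736 μm/a
  chloride contribution → 1.12 μm/a
  ⇒ r_corr(copper) = 2.856 μm/a
  mass loss = 2.856 μm/a × 8.96 g/cm³ = 25.59 g·m⁻²·a⁻¹
Ordering by g·m⁻²·a⁻¹: copper (25.6) > zinc (18.2)

zinc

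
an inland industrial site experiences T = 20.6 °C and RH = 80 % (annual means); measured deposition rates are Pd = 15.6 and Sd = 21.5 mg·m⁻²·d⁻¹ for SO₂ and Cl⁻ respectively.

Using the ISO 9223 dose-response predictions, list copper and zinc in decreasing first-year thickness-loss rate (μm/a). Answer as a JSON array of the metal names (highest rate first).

["zinc", "copper"]

copper: T>10 °C ⇒ hinge -0.080·(20.6−10) = -0.8480
  sulphur-dioxide contribution → 0.5201 μm/a
  chloride contribution → 1.147 μm/a
  ⇒ r_corr(copper) = 1.667 μm/a
zinc: temperature factor f = -0.071·(10.6) = -0.7526
  sulphur-dioxide contribution → 0.8071 μm/a
  chloride contribution → 1.099 μm/a
  total first-year rate 1.906 μm/a
Ordering by μm/a: zinc (1.91) > copper (1.67)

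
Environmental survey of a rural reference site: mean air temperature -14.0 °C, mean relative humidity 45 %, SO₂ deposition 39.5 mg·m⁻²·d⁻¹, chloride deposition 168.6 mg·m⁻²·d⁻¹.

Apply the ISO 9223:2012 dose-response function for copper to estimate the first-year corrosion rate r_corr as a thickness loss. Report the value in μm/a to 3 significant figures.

r_corr = 0.114 μm/a

copper: f(T) = +0.126·(T−10) [T≤10 °C] = -3.0240
  SO₂ term: 0.0053·39.5^0.26·exp(0.059·45-3.0240) = 0.009531
  Cl⁻ term: 0.01025·168.6^0.27·exp(0.036·45+0.049·-14.0) = 0.1041
  r_corr = 0.009531 + 0.1041 = 0.1137 μm/a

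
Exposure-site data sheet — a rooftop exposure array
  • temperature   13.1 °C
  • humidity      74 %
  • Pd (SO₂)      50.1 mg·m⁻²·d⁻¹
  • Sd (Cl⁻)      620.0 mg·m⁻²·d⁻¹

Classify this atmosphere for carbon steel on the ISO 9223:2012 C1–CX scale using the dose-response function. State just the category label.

carbon steel: T>10 °C ⇒ hinge -0.054·(13.1−10) = -0.1674
  sulphur-dioxide contribution → 50.34 μm/a
  chloride contribution → 106.7 μm/a
  ⇒ r_corr(carbon steel) = 157 μm/a
Category bounds: 80…200 μm/a bracket r_corr ⇒ C5

C5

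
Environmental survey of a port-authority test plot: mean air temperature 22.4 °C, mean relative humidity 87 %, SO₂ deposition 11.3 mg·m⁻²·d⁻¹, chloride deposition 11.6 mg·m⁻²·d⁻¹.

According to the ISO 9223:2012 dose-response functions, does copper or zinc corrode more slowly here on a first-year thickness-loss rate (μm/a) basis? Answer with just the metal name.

copper: T>10 °C ⇒ hinge -0.080·(22.4−10) = -0.9920
  sulphur-dioxide contribution → 0.6259 μm/a
  chloride contribution → 1.365 μm/a
  total first-year rate 1.991 μm/a
zinc: f(T) = -0.071·(T−10) [T>10 °C] = -0.8804
  sulphur-dioxide contribution → 0.8504 μm/a
  chloride contribution → 0.9527 μm/a
  ⇒ r_corr(zinc) = 1.803 μm/a
Ordering by μm/a: copper (1.99) > zinc (1.8)

zinc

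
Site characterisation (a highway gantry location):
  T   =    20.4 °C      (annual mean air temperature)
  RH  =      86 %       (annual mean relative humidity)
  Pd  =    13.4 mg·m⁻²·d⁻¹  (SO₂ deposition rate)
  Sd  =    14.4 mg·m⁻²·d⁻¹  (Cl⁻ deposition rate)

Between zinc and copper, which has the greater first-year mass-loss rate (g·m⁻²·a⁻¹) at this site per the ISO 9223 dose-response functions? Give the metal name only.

copper

zinc: temperature factor f = -0.071·(10.4) = -0.7384
  Pd branch = 0.0129·Pd^0.44·e^(0.046·RH+f) = 1.009 μm/a
  Cl⁻ term: 0.0175·14.4^0.57·exp(0.008·86+0.085·20.4) = 0.9019
  r_corr = 1.009 + 0.9019 = 1.911 μm/a
  mass loss = 1.911 μm/a × 7.14 g/cm³ = 13.64 g·m⁻²·a⁻¹
copper: f(T) = -0.080·(T−10) [T>10 °C] = -0.8320
  SO₂ term: 0.0053·13.4^0.26·exp(0.059·86-0.8320) = 0.7238
  Sd branch = 0.01025·Sd^0.27·e^(0.036·RH+0.049·T) = 1.265 μm/a
  sum: 0.7238 + 1.265 → r_corr = 1.989 μm/a
  mass loss = 1.989 μm/a × 8.96 g/cm³ = 17.82 g·m⁻²·a⁻¹
Ordering by g·m⁻²·a⁻¹: copper (17.8) > zinc (13.6)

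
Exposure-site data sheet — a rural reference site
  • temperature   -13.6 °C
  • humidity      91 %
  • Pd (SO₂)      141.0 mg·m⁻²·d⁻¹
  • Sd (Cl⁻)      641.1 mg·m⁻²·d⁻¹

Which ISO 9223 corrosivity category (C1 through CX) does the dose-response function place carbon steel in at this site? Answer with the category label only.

carbon steel: temperature factor f = +0.150·(-23.6) = -3.5400
  sulphur-dioxide contribution → 4.155 μm/a
  chloride contribution → 65.59 μm/a
  total first-year rate 69.74 μm/a
ISO 9223 Table 2 (carbon steel): 50 < 69.7 ≤ 80 μm/a ⇒ C4

C4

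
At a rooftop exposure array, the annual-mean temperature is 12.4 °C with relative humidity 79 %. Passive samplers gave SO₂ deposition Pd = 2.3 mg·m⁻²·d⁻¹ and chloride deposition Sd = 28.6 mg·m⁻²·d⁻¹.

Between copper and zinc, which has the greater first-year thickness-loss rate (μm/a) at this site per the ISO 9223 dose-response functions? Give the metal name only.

copper

copper: T>10 °C ⇒ hinge -0.080·(12.4−10) = -0.1920
  Pd branch = 0.0053·Pd^0.26·e^(0.059·RH+f) = 0.5744 μm/a
  Sd branch = 0.01025·Sd^0.27·e^(0.036·RH+0.049·T) = 0.7997 μm/a
  r_corr = 0.5744 + 0.7997 = 1.374 μm/a
zinc: T>10 °C ⇒ hinge -0.071·(12.4−10) = -0.1704
  Pd branch = 0.0129·Pd^0.44·e^(0.046·RH+f) = 0.5943 μm/a
  Cl⁻ term: 0.0175·28.6^0.57·exp(0.008·79+0.085·12.4) = 0.6388
  sum: 0.5943 + 0.6388 → r_corr = 1.233 μm/a
Ordering by μm/a: copper (1.37) > zinc (1.23)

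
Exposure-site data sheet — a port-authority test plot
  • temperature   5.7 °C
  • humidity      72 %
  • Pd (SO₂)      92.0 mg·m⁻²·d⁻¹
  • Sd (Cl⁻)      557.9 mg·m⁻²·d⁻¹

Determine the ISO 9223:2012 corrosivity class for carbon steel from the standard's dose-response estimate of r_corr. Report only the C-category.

C5

carbon steel: T≤10 °C ⇒ hinge +0.150·(5.7−10) = -0.6450
  sulphur-dioxide contribution → 41.15 μm/a
  chloride contribution → 69.56 μm/a
  total first-year rate 110.7 μm/a
ISO 9223 Table 2 (carbon steel): 80 < 111 ≤ 200 μm/a ⇒ C5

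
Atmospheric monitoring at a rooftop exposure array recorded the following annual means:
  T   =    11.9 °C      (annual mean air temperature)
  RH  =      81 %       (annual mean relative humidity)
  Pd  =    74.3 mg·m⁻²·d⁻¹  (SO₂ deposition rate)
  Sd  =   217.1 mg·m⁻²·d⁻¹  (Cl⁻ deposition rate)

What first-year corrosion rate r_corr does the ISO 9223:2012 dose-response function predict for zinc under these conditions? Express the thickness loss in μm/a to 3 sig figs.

r_corr = 5.09 μm/a

zinc: T>10 °C ⇒ hinge -0.071·(11.9−10) = -0.1349
  Pd branch = 0.0129·Pd^0.44·e^(0.046·RH+f) = 3.115 μm/a
  Sd branch = 0.0175·Sd^0.57·e^(0.008·RH+0.085·T) = 1.975 μm/a
  r_corr = 3.115 + 1.975 = 5.09 μm/a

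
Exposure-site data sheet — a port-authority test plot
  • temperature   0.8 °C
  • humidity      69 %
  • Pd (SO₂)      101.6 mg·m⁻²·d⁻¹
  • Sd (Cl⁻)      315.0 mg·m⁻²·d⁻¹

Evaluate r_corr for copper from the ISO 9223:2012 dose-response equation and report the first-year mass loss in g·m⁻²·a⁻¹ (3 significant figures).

copper: f(T) = +0.126·(T−10) [T≤10 °C] = -1.1592
  SO₂ term: 0.0053·101.6^0.26·exp(0.059·69-1.1592) = 0.3241
  Sd branch = 0.01025·Sd^0.27·e^(0.036·RH+0.049·T) = 0.6041 μm/a
  sum: 0.3241 + 0.6041 → r_corr = 0.9281 μm/a
Convert to mass loss: 0.9281 μm/a × 8.96 g/cm³ = 8.316 g·m⁻²·a⁻¹

r_corr = 8.32 g·m⁻²·a⁻¹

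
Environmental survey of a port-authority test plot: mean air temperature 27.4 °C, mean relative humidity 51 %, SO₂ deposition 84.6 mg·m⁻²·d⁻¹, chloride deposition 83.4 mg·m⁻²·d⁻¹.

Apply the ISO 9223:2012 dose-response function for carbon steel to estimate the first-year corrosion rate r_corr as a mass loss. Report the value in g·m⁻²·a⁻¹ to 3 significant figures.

carbon steel: temperature factor f = -0.054·(17.4) = -0.9396
  sulphur-dioxide contribution → 19.28 μm/a
  chloride contribution → 25.51 μm/a
  total first-year rate 44.79 μm/a
Convert to mass loss: 44.79 μm/a × 7.85 g/cm³ = 351.6 g·m⁻²·a⁻¹

r_corr = 352 g·m⁻²·a⁻¹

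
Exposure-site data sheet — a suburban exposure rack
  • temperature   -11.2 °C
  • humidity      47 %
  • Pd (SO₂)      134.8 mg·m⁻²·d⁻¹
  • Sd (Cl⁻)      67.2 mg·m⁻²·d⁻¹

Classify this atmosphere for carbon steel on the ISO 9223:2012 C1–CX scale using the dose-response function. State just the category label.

carbon steel: temperature factor f = +0.150·(-21.2) = -3.1800
  Pd branch = 1.77·Pd^0.52·e^(0.02·RH+f) = 2.413 μm/a
  Sd branch = 0.102·Sd^0.62·e^(0.033·RH+0.04·T) = 4.174 μm/a
  sum: 2.413 + 4.174 → r_corr = 6.588 μm/a
ISO 9223 Table 2 (carbon steel): 1.3 < 6.59 ≤ 25 μm/a ⇒ C2

C2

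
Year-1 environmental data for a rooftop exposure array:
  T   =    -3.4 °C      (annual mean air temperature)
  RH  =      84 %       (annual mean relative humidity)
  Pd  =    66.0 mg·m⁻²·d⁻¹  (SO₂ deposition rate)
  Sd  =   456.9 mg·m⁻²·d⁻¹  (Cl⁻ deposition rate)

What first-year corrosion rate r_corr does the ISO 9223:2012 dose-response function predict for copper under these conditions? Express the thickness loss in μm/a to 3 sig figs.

copper: temperature factor f = +0.126·(-13.4) = -1.6884
  sulphur-dioxide contribution → 0.4135 μm/a
  chloride contribution → 0.9329 μm/a
  ⇒ r_corr(copper) = 1.346 μm/a

r_corr = 1.35 μm/a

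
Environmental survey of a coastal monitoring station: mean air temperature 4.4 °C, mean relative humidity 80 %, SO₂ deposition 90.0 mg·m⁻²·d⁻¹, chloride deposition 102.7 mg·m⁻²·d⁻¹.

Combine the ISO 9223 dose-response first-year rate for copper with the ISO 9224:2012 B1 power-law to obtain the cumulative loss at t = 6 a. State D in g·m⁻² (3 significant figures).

D(6) = 51.4 g·m⁻²

copper: T≤10 °C ⇒ hinge +0.126·(4.4−10) = -0.7056
  SO₂ term: 0.0053·90.0^0.26·exp(0.059·80-0.7056) = 0.9458
  Cl⁻ term: 0.01025·102.7^0.27·exp(0.036·80+0.049·4.4) = 0.7911
  sum: 0.9458 + 0.7911 → r_corr = 1.737 μm/a
ISO 9224: D(t) = r_corr · t^b with b = 0.667 (copper, B1)
  D(6) = 1.737 × 6^0.667 = 1.737 × 3.304 = 5.739 μm
  Mass loss = 5.739 μm × 8.96 g/cm³ = 51.42 g·m⁻²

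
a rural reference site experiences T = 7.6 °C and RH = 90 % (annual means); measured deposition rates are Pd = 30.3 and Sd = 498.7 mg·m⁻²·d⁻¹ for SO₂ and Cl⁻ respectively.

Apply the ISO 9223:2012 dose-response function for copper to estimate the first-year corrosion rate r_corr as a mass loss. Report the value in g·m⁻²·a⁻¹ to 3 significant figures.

copper: f(T) = +0.126·(T−10) [T≤10 °C] = -0.3024
  Pd branch = 0.0053·Pd^0.26·e^(0.059·RH+f) = 1.924 μm/a
  Cl⁻ term: 0.01025·498.7^0.27·exp(0.036·90+0.049·7.6) = 2.032
  sum: 1.924 + 2.032 → r_corr = 3.956 μm/a
Convert to mass loss: 3.956 μm/a × 8.96 g/cm³ = 35.45 g·m⁻²·a⁻¹

r_corr = 35.4 g·m⁻²·a⁻¹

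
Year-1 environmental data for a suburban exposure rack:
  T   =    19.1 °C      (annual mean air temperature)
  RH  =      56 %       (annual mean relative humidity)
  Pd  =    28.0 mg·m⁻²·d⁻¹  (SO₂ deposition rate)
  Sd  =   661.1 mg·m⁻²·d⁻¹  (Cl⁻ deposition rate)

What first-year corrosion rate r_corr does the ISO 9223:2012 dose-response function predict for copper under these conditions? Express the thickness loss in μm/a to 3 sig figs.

r_corr = 1.30 μm/a

copper: T>10 °C ⇒ hinge -0.080·(19.1−10) = -0.7280
  SO₂ term: 0.0053·28.0^0.26·exp(0.059·56-0.7280) = 0.1657
  Sd branch = 0.01025·Sd^0.27·e^(0.036·RH+0.049·T) = 1.133 μm/a
  sum: 0.1657 + 1.133 → r_corr = 1.299 μm/a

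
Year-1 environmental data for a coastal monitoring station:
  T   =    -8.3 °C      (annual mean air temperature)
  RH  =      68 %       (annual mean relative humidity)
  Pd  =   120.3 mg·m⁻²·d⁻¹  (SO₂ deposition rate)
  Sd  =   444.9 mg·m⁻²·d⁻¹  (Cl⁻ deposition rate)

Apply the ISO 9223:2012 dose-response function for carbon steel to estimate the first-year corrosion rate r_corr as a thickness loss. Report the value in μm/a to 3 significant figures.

r_corr = 35.6 μm/a

carbon steel: f(T) = +0.150·(T−10) [T≤10 °C] = -2.7450
  sulphur-dioxide contribution → 5.348 μm/a
  chloride contribution → 30.26 μm/a
  ⇒ r_corr(carbon steel) = 35.61 μm/a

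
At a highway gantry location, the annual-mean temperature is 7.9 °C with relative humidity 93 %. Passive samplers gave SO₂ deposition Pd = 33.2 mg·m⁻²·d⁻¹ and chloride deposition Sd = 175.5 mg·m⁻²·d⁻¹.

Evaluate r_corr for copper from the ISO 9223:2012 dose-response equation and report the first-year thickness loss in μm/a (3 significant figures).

r_corr = 4.18 μm/a

copper: f(T) = +0.126·(T−10) [T≤10 °C] = -0.2646
  SO₂ term: 0.0053·33.2^0.26·exp(0.059·93-0.2646) = 2.442
  Cl⁻ term: 0.01025·175.5^0.27·exp(0.036·93+0.049·7.9) = 1.733
  r_corr = 2.442 + 1.733 = 4.176 μm/a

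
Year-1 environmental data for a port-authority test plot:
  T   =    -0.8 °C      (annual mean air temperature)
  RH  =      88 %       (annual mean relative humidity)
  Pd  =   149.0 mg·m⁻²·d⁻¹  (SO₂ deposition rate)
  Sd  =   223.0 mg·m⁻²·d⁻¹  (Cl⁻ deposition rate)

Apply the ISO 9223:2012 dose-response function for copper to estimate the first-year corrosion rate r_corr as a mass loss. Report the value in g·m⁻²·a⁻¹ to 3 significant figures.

r_corr = 17.1 g·m⁻²·a⁻¹

copper: T≤10 °C ⇒ hinge +0.126·(-0.8−10) = -1.3608
  sulphur-dioxide contribution → 0.8978 μm/a
  chloride contribution → 1.008 μm/a
  ⇒ r_corr(copper) = 1.906 μm/a
Convert to mass loss: 1.906 μm/a × 8.96 g/cm³ = 17.08 g·m⁻²·a⁻¹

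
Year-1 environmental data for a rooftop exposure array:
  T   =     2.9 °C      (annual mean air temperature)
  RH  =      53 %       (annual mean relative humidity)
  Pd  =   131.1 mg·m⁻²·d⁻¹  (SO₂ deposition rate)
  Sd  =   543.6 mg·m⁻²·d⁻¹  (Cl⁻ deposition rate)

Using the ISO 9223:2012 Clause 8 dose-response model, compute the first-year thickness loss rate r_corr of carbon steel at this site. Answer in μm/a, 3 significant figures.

carbon steel: temperature factor f = +0.150·(-7.1) = -1.0650
  Pd branch = 1.77·Pd^0.52·e^(0.02·RH+f) = 22.23 μm/a
  Cl⁻ term: 0.102·543.6^0.62·exp(0.033·53+0.04·2.9) = 32.69
  sum: 22.23 + 32.69 → r_corr = 54.92 μm/a

r_corr = 54.9 μm/a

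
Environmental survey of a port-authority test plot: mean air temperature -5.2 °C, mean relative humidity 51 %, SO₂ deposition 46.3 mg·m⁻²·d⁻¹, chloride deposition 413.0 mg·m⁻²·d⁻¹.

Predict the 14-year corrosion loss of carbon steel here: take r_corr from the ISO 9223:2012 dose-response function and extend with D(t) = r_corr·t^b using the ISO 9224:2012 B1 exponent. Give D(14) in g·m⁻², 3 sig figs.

carbon steel: f(T) = +0.150·(T−10) [T≤10 °C] = -2.2800
  sulphur-dioxide contribution → 3.689 μm/a
  chloride contribution → 18.67 μm/a
  ⇒ r_corr(carbon steel) = 22.36 μm/a
Long-term exponent b (ISO 9224 Table 2, B1) = 0.523
  D(14) = 22.36 × 14^0.523 = 22.36 × 3.976 = 88.88 μm
  Mass loss = 88.88 μm × 7.85 g/cm³ = 697.7 g·m⁻²

D(14) = 698 g·m⁻²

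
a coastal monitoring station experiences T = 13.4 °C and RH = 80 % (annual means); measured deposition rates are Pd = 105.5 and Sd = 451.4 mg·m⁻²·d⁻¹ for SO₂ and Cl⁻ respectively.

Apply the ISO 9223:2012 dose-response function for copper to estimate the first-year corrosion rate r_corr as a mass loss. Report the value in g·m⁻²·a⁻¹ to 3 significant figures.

r_corr = 30.1 g·m⁻²·a⁻¹

copper: f(T) = -0.080·(T−10) [T>10 °C] = -0.2720
  Pd branch = 0.0053·Pd^0.26·e^(0.059·RH+f) = 1.521 μm/a
  Sd branch = 0.01025·Sd^0.27·e^(0.036·RH+0.049·T) = 1.834 μm/a
  sum: 1.521 + 1.834 → r_corr = 3.355 μm/a
Convert to mass loss: 3.355 μm/a × 8.96 g/cm³ = 30.06 g·m⁻²·a⁻¹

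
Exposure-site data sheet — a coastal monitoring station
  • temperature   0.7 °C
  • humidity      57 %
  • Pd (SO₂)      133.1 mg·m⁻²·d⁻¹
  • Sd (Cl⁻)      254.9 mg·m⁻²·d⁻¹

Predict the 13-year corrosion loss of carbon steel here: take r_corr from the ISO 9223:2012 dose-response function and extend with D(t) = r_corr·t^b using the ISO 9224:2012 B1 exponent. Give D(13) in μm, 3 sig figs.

carbon steel: temperature factor f = +0.150·(-9.3) = -1.3950
  sulphur-dioxide contribution → 17.45 μm/a
  chloride contribution → 21.36 μm/a
  ⇒ r_corr(carbon steel) = 38.81 μm/a
Long-term exponent b (ISO 9224 Table 2, B1) = 0.523
  D(13) = 38.81 × 13^0.523 = 38.81 × 3.825 = 148.4 μm

D(13) = 148 μm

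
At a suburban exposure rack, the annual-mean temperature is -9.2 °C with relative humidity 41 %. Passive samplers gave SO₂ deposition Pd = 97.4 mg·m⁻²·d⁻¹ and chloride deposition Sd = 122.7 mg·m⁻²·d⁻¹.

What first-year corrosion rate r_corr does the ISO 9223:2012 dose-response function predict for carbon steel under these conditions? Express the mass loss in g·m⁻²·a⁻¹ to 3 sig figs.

r_corr = 61.5 g·m⁻²·a⁻¹

carbon steel: temperature factor f = +0.150·(-19.2) = -2.8800
  sulphur-dioxide contribution → 2.44 μm/a
  chloride contribution → 5.388 μm/a
  ⇒ r_corr(carbon steel) = 7.828 μm/a
Convert to mass loss: 7.828 μm/a × 7.85 g/cm³ = 61.45 g·m⁻²·a⁻¹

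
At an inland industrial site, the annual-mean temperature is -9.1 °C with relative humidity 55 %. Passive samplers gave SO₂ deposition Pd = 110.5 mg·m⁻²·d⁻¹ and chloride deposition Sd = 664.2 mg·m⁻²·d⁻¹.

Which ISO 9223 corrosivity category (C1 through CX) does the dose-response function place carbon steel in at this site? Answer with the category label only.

carbon steel: f(T) = +0.150·(T−10) [T≤10 °C] = -2.8650
  Pd branch = 1.77·Pd^0.52·e^(0.02·RH+f) = 3.499 μm/a
  Sd branch = 0.102·Sd^0.62·e^(0.033·RH+0.04·T) = 24.47 μm/a
  sum: 3.499 + 24.47 → r_corr = 27.97 μm/a
28 μm/a falls in (25, 50] for carbon steel → category C3

C3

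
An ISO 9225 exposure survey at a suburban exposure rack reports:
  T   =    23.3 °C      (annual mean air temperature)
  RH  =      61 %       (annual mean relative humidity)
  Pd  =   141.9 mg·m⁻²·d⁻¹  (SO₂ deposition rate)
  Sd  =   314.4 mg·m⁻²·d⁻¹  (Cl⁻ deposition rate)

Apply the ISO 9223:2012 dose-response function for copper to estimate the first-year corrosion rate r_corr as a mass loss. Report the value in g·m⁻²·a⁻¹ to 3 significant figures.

r_corr = 14.4 g·m⁻²·a⁻¹

copper: f(T) = -0.080·(T−10) [T>10 °C] = -1.0640
  sulphur-dioxide contribution → 0.2425 μm/a
  chloride contribution → 1.363 μm/a
  ⇒ r_corr(copper) = 1.606 μm/a
Convert to mass loss: 1.606 μm/a × 8.96 g/cm³ = 14.39 g·m⁻²·a⁻¹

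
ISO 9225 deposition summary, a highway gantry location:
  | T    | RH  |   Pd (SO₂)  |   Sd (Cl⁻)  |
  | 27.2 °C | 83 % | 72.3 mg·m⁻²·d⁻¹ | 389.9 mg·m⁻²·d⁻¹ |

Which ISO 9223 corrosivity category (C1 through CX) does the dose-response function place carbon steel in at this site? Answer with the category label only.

CX

carbon steel: T>10 °C ⇒ hinge -0.054·(27.2−10) = -0.9288
  sulphur-dioxide contribution → 34.06 μm/a
  chloride contribution → 189.3 μm/a
  total first-year rate 223.3 μm/a
Category bounds: 200…700 μm/a bracket r_corr ⇒ CX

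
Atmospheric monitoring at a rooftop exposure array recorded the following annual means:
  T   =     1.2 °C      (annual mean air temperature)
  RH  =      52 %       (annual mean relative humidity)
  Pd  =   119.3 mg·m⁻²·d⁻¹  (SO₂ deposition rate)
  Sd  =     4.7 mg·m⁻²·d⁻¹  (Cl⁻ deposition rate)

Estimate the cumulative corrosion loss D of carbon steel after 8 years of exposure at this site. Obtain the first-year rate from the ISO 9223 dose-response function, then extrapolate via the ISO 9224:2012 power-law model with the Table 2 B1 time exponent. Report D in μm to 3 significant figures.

D(8) = 52.3 μm

carbon steel: f(T) = +0.150·(T−10) [T≤10 °C] = -1.3200
  SO₂ term: 1.77·119.3^0.52·exp(0.02·52-1.3200) = 16.08
  Sd branch = 0.102·Sd^0.62·e^(0.033·RH+0.04·T) = 1.554 μm/a
  r_corr = 16.08 + 1.554 = 17.63 μm/a
ISO 9224: D(t) = r_corr · t^b with b = 0.523 (carbon steel, B1)
  D(8) = 17.63 × 8^0.523 = 17.63 × 2.967 = 52.31 μm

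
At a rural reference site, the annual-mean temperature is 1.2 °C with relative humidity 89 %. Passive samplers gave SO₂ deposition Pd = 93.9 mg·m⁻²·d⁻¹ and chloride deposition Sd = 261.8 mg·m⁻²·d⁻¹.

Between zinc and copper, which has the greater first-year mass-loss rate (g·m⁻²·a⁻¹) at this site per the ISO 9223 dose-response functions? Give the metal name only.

zinc

zinc: T≤10 °C ⇒ hinge +0.038·(1.2−10) = -0.3344
  SO₂ term: 0.0129·93.9^0.44·exp(0.046·89-0.3344) = 4.086
  Sd branch = 0.0175·Sd^0.57·e^(0.008·RH+0.085·T) = 0.9436 μm/a
  sum: 4.086 + 0.9436 → r_corr = 5.03 μm/a
  mass loss = 5.03 μm/a × 7.14 g/cm³ = 35.91 g·m⁻²·a⁻¹
copper: T≤10 °C ⇒ hinge +0.126·(1.2−10) = -1.1088
  Pd branch = 0.0053·Pd^0.26·e^(0.059·RH+f) = 1.087 μm/a
  Cl⁻ term: 0.01025·261.8^0.27·exp(0.036·89+0.049·1.2) = 1.204
  sum: 1.087 + 1.204 → r_corr = 2.291 μm/a
  mass loss = 2.291 μm/a × 8.96 g/cm³ = 20.52 g·m⁻²·a⁻¹
Ordering by g·m⁻²·a⁻¹: zinc (35.9) > copper (20.5)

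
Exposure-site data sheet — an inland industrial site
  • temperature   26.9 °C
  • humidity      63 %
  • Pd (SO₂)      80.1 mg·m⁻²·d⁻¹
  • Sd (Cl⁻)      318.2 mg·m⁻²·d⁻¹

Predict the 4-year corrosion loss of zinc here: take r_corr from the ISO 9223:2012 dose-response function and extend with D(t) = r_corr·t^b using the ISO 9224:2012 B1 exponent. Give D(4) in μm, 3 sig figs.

D(4) = 25.0 μm

zinc: T>10 °C ⇒ hinge -0.071·(26.9−10) = -1.1999
  Pd branch = 0.0129·Pd^0.44·e^(0.046·RH+f) = 0.4849 μm/a
  Cl⁻ term: 0.0175·318.2^0.57·exp(0.008·63+0.085·26.9) = 7.612
  sum: 0.4849 + 7.612 → r_corr = 8.097 μm/a
Power-law: D(4) = r_corr · 4^0.813
  D(4) = 8.097 × 4^0.813 = 8.097 × 3.087 = 24.99 μm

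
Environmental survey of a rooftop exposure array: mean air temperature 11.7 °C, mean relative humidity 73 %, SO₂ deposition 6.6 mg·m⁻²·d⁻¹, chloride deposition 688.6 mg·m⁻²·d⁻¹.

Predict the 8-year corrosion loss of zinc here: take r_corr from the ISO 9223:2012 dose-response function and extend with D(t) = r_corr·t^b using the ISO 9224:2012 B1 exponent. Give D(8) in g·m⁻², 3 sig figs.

D(8) = 165 g·m⁻²

zinc: T>10 °C ⇒ hinge -0.071·(11.7−10) = -0.1207
  sulphur-dioxide contribution → 0.7536 μm/a
  chloride contribution → 3.517 μm/a
  total first-year rate 4.271 μm/a
ISO 9224: D(t) = r_corr · t^b with b = 0.813 (zinc, B1)
  D(8) = 4.271 × 8^0.813 = 4.271 × 5.423 = 23.16 μm
  Mass loss = 23.16 μm × 7.14 g/cm³ = 165.4 g·m⁻²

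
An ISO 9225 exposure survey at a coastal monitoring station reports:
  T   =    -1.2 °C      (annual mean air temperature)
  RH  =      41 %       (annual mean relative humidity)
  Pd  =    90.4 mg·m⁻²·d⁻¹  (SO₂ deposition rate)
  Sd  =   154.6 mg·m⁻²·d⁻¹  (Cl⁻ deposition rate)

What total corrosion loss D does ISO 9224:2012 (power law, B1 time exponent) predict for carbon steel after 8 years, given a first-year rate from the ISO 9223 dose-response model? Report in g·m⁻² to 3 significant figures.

D(8) = 381 g·m⁻²

carbon steel: T≤10 °C ⇒ hinge +0.150·(-1.2−10) = -1.6800
  SO₂ term: 1.77·90.4^0.52·exp(0.02·41-1.6800) = 7.793
  Sd branch = 0.102·Sd^0.62·e^(0.033·RH+0.04·T) = 8.564 μm/a
  r_corr = 7.793 + 8.564 = 16.36 μm/a
ISO 9224: D(t) = r_corr · t^b with b = 0.523 (carbon steel, B1)
  D(8) = 16.36 × 8^0.523 = 16.36 × 2.967 = 48.53 μm
  Mass loss = 48.53 μm × 7.85 g/cm³ = 381 g·m⁻²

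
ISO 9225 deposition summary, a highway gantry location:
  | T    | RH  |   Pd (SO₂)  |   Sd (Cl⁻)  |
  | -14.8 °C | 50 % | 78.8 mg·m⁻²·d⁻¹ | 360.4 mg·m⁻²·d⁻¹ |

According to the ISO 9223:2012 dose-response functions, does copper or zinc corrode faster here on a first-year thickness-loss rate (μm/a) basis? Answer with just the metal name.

zinc

copper: T≤10 °C ⇒ hinge +0.126·(-14.8−10) = -3.1248
  Pd branch = 0.0053·Pd^0.26·e^(0.059·RH+f) = 0.01385 μm/a
  Sd branch = 0.01025·Sd^0.27·e^(0.036·RH+0.049·T) = 0.1472 μm/a
  sum: 0.01385 + 0.1472 → r_corr = 0.161 μm/a
zinc: f(T) = +0.038·(T−10) [T≤10 °C] = -0.9424
  Pd branch = 0.0129·Pd^0.44·e^(0.046·RH+f) = 0.3425 μm/a
  Sd branch = 0.0175·Sd^0.57·e^(0.008·RH+0.085·T) = 0.2127 μm/a
  r_corr = 0.3425 + 0.2127 = 0.5552 μm/a
Ordering by μm/a: zinc (0.555) > copper (0.161)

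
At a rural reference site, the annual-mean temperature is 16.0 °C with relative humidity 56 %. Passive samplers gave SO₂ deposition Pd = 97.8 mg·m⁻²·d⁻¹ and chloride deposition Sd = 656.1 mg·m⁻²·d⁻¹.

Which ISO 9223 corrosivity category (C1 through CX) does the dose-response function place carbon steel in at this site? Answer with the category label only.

C5

carbon steel: T>10 °C ⇒ hinge -0.054·(16.0−10) = -0.3240
  sulphur-dioxide contribution → 42.53 μm/a
  chloride contribution → 68.49 μm/a
  total first-year rate 111 μm/a
111 μm/a falls in (80, 200] for carbon steel → category C5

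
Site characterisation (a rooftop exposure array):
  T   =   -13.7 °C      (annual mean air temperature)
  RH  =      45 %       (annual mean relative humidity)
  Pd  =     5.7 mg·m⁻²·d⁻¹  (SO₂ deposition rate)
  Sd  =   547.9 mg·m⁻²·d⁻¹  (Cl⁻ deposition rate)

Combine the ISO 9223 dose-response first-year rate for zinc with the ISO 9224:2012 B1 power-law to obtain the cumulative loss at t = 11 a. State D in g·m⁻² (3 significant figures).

zinc: temperature factor f = +0.038·(-23.7) = -0.9006
  SO₂ term: 0.0129·5.7^0.44·exp(0.046·45-0.9006) = 0.08934
  Sd branch = 0.0175·Sd^0.57·e^(0.008·RH+0.085·T) = 0.2849 μm/a
  sum: 0.08934 + 0.2849 → r_corr = 0.3742 μm/a
Long-term exponent b (ISO 9224 Table 2, B1) = 0.813
  D(11) = 0.3742 × 11^0.813 = 0.3742 × 7.025 = 2.629 μm
  Mass loss = 2.629 μm × 7.14 g/cm³ = 18.77 g·m⁻²

D(11) = 18.8 g·m⁻²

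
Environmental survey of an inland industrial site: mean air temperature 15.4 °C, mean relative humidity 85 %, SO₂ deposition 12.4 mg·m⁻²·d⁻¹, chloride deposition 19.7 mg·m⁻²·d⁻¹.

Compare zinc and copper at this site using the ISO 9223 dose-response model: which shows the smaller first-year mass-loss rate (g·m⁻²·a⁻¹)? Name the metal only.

zinc

zinc: f(T) = -0.071·(T−10) [T>10 °C] = -0.3834
  Pd branch = 0.0129·Pd^0.44·e^(0.046·RH+f) = 1.328 μm/a
  Cl⁻ term: 0.0175·19.7^0.57·exp(0.008·85+0.085·15.4) = 0.6994
  sum: 1.328 + 0.6994 → r_corr = 2.028 μm/a
  mass loss = 2.028 μm/a × 7.14 g/cm³ = 14.48 g·m⁻²·a⁻¹
copper: T>10 °C ⇒ hinge -0.080·(15.4−10) = -0.4320
  Pd branch = 0.0053·Pd^0.26·e^(0.059·RH+f) = 0.9976 μm/a
  Cl⁻ term: 0.01025·19.7^0.27·exp(0.036·85+0.049·15.4) = 1.04
  r_corr = 0.9976 + 1.04 = 2.037 μm/a
  mass loss = 2.037 μm/a × 8.96 g/cm³ = 18.25 g·m⁻²·a⁻¹
Ordering by g·m⁻²·a⁻¹: copper (18.3) > zinc (14.5)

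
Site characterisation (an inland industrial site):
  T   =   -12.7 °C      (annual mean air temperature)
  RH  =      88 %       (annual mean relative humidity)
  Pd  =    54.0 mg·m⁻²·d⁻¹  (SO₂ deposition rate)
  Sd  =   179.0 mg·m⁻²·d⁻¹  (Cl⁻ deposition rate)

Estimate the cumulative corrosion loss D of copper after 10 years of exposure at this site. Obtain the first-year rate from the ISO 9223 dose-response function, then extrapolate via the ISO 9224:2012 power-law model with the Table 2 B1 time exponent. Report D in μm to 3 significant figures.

copper: f(T) = +0.126·(T−10) [T≤10 °C] = -2.8602
  sulphur-dioxide contribution → 0.154 μm/a
  chloride contribution → 0.5304 μm/a
  ⇒ r_corr(copper) = 0.6843 μm/a
ISO 9224: D(t) = r_corr · t^b with b = 0.667 (copper, B1)
  D(10) = 0.6843 × 10^0.667 = 0.6843 × 4.645 = 3.179 μm

D(10) = 3.18 μm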